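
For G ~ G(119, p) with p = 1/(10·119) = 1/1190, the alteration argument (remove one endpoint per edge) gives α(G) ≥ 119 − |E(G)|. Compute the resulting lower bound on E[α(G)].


E[|E(G)|] = C(119, 2)·p = 7021 · (1/1190) = 59/10.
E[α(G)] ≥ n − E[|E(G)|] = 119 − 59/10 = 1131/10.
Numerically: ≈ 113.100000.
(This is only a lower bound; the true E[α(G)] may be larger.)

E[α(G)] ≥ 1131/10 ≈ 113.100000.


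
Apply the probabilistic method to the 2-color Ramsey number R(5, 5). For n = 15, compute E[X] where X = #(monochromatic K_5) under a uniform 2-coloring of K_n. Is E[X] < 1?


E[X] = C(15, 5) · 2^{1 − 10} = 3003 · 2^{−9} = 3003/512.
As a reduced fraction: E[X] = 3003/512 ≈ 5.865.
Is E[X] < 1? NO.
Since E[X] ≥ 1, the first-moment bound is inconclusive at n = 15; it does NOT by itself certify R(5, 5) > 15.

E[X] = 3003/512 ≈ 5.865; E[X] ≥ 1; first-moment method inconclusive here.


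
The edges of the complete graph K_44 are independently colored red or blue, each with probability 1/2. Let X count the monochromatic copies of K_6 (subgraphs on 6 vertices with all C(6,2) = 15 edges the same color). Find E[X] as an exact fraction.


Let X = Σ_S X_S over the C(44, 6) = 7059052 subsets S of size 6, where X_S = 1 if the K_6 on S is monochromatic.
For a fixed S, the K_6 on S has C(6, 2) = 15 edges. P[all 15 edges red] = (1/2)^15, and likewise for blue, so P[monochromatic] = 2·(1/2)^15 = 2^{1 − 15} = 1/16384.
By linearity of expectation: E[X] = C(44, 6) · 2^{1 − 15} = 7059052 · 1/16384 = 1764763/4096.
Numerically: E[X] ≈ 430.8503.

E[X] = C(44,6)·2^(1−C(6,2)) = 1764763/4096 ≈ 430.8503.


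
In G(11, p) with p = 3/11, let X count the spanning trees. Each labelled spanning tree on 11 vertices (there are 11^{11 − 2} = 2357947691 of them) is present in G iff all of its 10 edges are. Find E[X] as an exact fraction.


K_11 has 11^{11 − 2} = 2357947691 labelled spanning trees.
For each such spanning tree H, let X_H = 1 if all 10 edges of H are present in G. Then P[X_H = 1] = p^{10} = (3/11)^{10} = 59049/25937424601.
By linearity: E[X] = Σ_H E[X_H] = 2357947691 · p^{10} = 2357947691 · 59049/25937424601 = 59049/11.
Numerically: E[X] ≈ 5.37e+03.

E[X] = 2357947691 · (3/11)^{10} = 59049/11 ≈ 5.37e+03.


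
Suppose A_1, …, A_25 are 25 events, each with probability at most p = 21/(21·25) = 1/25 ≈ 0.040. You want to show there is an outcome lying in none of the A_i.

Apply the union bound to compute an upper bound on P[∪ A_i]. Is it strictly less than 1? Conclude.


Union bound: P[∪_{i=1}^{25} A_i] ≤ Σ_i P[A_i] ≤ 25·p = 25·(1/25) = 1.
Numerically: 1 ≈ 1.000.
Is 1 < 1? NO.
Since the bound 1 is ≥ 1, the union bound is uninformative here; it does NOT by itself certify existence.

25·p = 1 ≈ 1.000; existence NOT certified by the union bound.


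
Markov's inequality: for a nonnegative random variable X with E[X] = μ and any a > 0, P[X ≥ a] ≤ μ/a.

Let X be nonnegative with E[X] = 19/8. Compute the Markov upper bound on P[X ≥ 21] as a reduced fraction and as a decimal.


μ = E[X] = 19/8, a = 21.
Markov: P[X ≥ 21] ≤ μ/a = (19/8)/21 = 19/168.
Numerically: ≈ 0.1131.
(Since a = 21 > μ = 2.3750, the bound 19/168 is < 1 and informative.)

P[X ≥ 21] ≤ 19/168 ≈ 0.1131.


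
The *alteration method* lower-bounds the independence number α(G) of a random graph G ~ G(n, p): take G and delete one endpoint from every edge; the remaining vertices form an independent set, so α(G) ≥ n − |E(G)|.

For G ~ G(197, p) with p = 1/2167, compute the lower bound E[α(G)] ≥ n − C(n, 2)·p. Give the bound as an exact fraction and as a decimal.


E[|E(G)|] = C(197, 2)·p = 19306 · (1/2167) = 98/11.
E[α(G)] ≥ n − E[|E(G)|] = 197 − 98/11 = 2069/11.
Numerically: ≈ 188.090909.
(This is only a lower bound; the true E[α(G)] may be larger.)

E[α(G)] ≥ 2069/11 ≈ 188.090909.


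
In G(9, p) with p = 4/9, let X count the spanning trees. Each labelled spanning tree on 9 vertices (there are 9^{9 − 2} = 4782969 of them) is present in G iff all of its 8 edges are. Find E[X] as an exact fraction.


K_9 has 9^{9 − 2} = 4782969 labelled spanning trees.
For each such spanning tree H, let X_H = 1 if all 8 edges of H are present in G. Then P[X_H = 1] = p^{8} = (4/9)^{8} = 65536/43046721.
By linearity of expectation: E[X] = Σ_H E[X_H] = 4782969 · p^{8} = 4782969 · 65536/43046721 = 65536/9.
Numerically: E[X] ≈ 7282.

E[X] = 4782969 · (4/9)^{8} = 65536/9 ≈ 7282.


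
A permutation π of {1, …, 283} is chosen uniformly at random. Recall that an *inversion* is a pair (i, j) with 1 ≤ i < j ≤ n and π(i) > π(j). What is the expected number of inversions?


Write X = Σ X_I over the C(283, 2) = 39903 pairs i < j, with X_I the indicator of one inversion.
There are 39903 indicators.
For each fixed pair i < j, the values π(i) and π(j) are two distinct elements of {1, …, 283} in uniformly random order; by symmetry P[π(i) > π(j)] = 1/2.
By linearity: E[X] = 39903 · (1/2) = C(283, 2) · (1/2) = 39903/2 = 39903/2 ≈ 19951.5000.

E[X] = 39903/2 = 19951.5000.


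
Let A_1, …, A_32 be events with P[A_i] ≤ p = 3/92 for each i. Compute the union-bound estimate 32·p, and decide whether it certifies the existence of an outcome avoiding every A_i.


Union bound: P[∪_{i=1}^{32} A_i] ≤ Σ_i P[A_i] ≤ 32·p = 32·(3/92) = 24/23.
Numerically: 24/23 ≈ 1.04348.
Is 24/23 < 1? NO.
Since the bound 24/23 is ≥ 1, the union bound is uninformative here; it does NOT by itself certify existence.

32·p = 24/23 ≈ 1.04348; existence NOT certified by the union bound.


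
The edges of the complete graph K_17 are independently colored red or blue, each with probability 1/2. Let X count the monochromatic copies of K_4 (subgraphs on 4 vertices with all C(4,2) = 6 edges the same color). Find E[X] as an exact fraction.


Let X = Σ_S X_S over the C(17, 4) = 2380 subsets S of size 4, where X_S = 1 if the K_4 on S is monochromatic.
For a fixed S, the K_4 on S has C(4, 2) = 6 edges. P[all 6 edges red] = (1/2)^6, and likewise for blue, so P[monochromatic] = 2·(1/2)^6 = 2^{1 − 6} = 1/32.
Summing: E[X] = C(17, 4) · 2^{1 − 6} = 2380 · 1/32 = 595/8.
Numerically: E[X] ≈ 74.375.

E[X] = C(17,4)·2^(1−C(4,2)) = 595/8 ≈ 74.375.


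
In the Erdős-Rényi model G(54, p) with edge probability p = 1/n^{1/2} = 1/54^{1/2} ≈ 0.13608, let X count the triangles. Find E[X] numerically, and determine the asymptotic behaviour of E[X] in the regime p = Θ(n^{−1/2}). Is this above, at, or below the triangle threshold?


Number of potential triangles: C(54, 3) = 24804.
Each occurs with probability p³ ≈ (0.13608)³ ≈ 2.5200512e-03.
By linearity: E[X] = C(54, 3)·p³ ≈ 24804 · 2.5200512e-03 ≈ 62.50735.
Since α = 1/2 < 1, p = c/n^{1/2} ≫ 1/n is above the triangle threshold p ~ 1/n. Asymptotically E[X] ~ (c³/6)·n^{3(1−α)} = (1³/6)·n^{1.5} → ∞; triangles are abundant w.h.p.

E[X] ≈ 62.50735; in regime p = Θ(1/n^{1/2}) E[X] diverges (above the triangle threshold p ~ 1/n).


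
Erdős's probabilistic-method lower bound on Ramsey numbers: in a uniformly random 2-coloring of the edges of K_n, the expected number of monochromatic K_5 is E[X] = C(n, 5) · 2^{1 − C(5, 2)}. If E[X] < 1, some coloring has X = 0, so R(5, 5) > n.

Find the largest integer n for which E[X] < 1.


We need C(n, 5) · 2^{1 − 10} < 1, i.e. C(n, 5) < 2^{10 − 1} = 512.
Check values of n near the boundary:
  n = 9: C(9, 5) = 126; 126 < 512? YES
  n = 10: C(10, 5) = 252; 252 < 512? YES
  n = 11: C(11, 5) = 462; 462 < 512? YES
  n = 12: C(12, 5) = 792; 792 < 512? NO
  n = 13: C(13, 5) = 1287; 1287 < 512? NO
The largest n with C(n, 5) < 512 is n = 11 (where E[X] = 231/256 ≈ 0.9023). Hence R(5, 5) > 11, i.e. R(5, 5) ≥ 12.

Largest n = 11; hence R(5, 5) > 11.


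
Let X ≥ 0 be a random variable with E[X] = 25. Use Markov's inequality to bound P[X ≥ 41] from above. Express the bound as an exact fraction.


μ = E[X] = 25, a = 41.
Markov: P[X ≥ 41] ≤ μ/a = (25)/41 = 25/41.
Numerically: ≈ 0.6098.
(Since a = 41 > μ = 25.0000, the bound 25/41 is < 1 and informative.)

P[X ≥ 41] ≤ 25/41 ≈ 0.6098.


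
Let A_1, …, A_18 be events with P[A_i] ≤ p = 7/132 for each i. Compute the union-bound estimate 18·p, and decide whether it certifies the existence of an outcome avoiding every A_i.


Union bound: P[∪_{i=1}^{18} A_i] ≤ Σ_i P[A_i] ≤ 18·p = 18·(7/132) = 21/22.
Numerically: 21/22 ≈ 0.9545.
Is 21/22 < 1? YES.
Since P[∪ A_i] ≤ 21/22 < 1, the complement has P[∩ A_i^c] ≥ 1 − 21/22 = 1/22 > 0, so some outcome avoids every A_i.

18·p = 21/22 ≈ 0.9545; existence CERTIFIED by the union bound.


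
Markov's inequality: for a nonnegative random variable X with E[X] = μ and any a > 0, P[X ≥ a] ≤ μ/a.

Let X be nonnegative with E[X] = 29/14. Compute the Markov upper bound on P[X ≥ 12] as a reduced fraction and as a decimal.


μ = E[X] = 29/14, a = 12.
Markov: P[X ≥ 12] ≤ μ/a = (29/14)/12 = 29/168.
Numerically: ≈ 0.172619.
(Since a = 12 > μ = 2.071429, the bound 29/168 is < 1 and informative.)

P[X ≥ 12] ≤ 29/168 ≈ 0.172619.


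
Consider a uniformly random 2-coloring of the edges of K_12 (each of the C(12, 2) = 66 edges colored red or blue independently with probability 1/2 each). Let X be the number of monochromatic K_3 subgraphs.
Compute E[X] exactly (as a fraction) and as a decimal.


Let X = Σ_S X_S over the C(12, 3) = 220 subsets S of size 3, where X_S = 1 if the K_3 on S is monochromatic.
For a fixed S, the K_3 on S has C(3, 2) = 3 edges. P[all 3 edges red] = (1/2)^3, and likewise for blue, so P[monochromatic] = 2·(1/2)^3 = 2^{1 − 3} = 1/4.
Summing: E[X] = C(12, 3) · 2^{1 − 3} = 220 · 1/4 = 55.
Numerically: E[X] ≈ 55.000.

E[X] = C(12,3)·2^(1−C(3,2)) = 55 ≈ 55.000.


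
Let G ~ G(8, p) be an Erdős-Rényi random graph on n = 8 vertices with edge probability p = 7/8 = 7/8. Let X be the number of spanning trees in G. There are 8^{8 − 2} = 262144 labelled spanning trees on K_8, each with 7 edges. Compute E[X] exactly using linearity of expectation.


K_8 has 8^{8 − 2} = 262144 labelled spanning trees.
For each such spanning tree H, let X_H = 1 if all 7 edges of H are present in G. Then P[X_H = 1] = p^{7} = (7/8)^{7} = 823543/2097152.
Summing the indicators: E[X] = Σ_H E[X_H] = 262144 · p^{7} = 262144 · 823543/2097152 = 823543/8.
Numerically: E[X] ≈ 1.03e+05.

E[X] = 262144 · (7/8)^{7} = 823543/8 ≈ 1.03e+05.


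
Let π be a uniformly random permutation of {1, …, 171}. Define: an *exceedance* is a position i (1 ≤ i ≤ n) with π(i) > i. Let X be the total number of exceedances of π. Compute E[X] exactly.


Write X = Σ_{i=1}^{171} X_i, where X_i = 1_{π(i) > i}.
For each fixed i, π(i) is uniform over {1, …, 171} (marginal of a uniform permutation), so P[π(i) > i] = (n − i)/n. Summing: Σ_{i=1}^{171} (n − i)/n = (0 + 1 + … + 170)/171 = 171(171 − 1)/(2·171) = (171 − 1)/2.
Hence E[X] = Σ_{i=1}^{171} (171 − i)/171 = 85 ≈ 85.00000.

E[X] = 85 = 85.00000.


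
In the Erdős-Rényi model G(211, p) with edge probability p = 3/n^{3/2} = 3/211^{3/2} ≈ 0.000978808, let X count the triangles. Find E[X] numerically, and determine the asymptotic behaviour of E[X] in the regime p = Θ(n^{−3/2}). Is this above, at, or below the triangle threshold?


Number of potential triangles: C(211, 3) = 1543465.
Each occurs with probability p³ ≈ (0.000978808)³ ≈ 9.37762184e-10.
By linearity: E[X] = C(211, 3)·p³ ≈ 1543465 · 9.37762184e-10 ≈ 0.001447.
Since α = 3/2 > 1, p = c/n^{3/2} = o(1/n) is below the triangle threshold p ~ 1/n. Asymptotically E[X] ~ (c³/6)·n^{3(1−α)} = (3³/6)·n^{-1.5} → 0, so by Markov's inequality G has no triangles w.h.p.

E[X] ≈ 0.001447; in regime p = Θ(1/n^{3/2}) E[X] tends to 0 (below the triangle threshold p ~ 1/n).


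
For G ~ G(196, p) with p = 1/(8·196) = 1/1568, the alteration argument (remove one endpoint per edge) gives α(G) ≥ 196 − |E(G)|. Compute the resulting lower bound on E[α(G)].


E[|E(G)|] = C(196, 2)·p = 19110 · (1/1568) = 195/16.
E[α(G)] ≥ n − E[|E(G)|] = 196 − 195/16 = 2941/16.
Numerically: ≈ 183.81250.
(This is only a lower bound; the true E[α(G)] may be larger.)

E[α(G)] ≥ 2941/16 ≈ 183.81250.


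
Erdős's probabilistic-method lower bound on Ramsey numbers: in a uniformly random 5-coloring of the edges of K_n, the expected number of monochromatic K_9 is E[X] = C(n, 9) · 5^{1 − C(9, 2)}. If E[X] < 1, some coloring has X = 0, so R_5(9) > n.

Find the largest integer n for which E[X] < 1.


We need C(n, 9) · 5^{1 − 36} < 1, i.e. C(n, 9) < 5^{36 − 1} = 2910383045673370361328125.
Check values of n near the boundary:
  n = 2165: C(2165, 9) = 2832220612024886803272630; 2832220612024886803272630 < 2910383045673370361328125? YES
  n = 2166: C(2166, 9) = 2844037944203015677277940; 2844037944203015677277940 < 2910383045673370361328125? YES
  n = 2167: C(2167, 9) = 2855899084841489792706810; 2855899084841489792706810 < 2910383045673370361328125? YES
  n = 2168: C(2168, 9) = 2867804175977929537095120; 2867804175977929537095120 < 2910383045673370361328125? YES
  n = 2169: C(2169, 9) = 2879753360044504243499683; 2879753360044504243499683 < 2910383045673370361328125? YES
  n = 2170: C(2170, 9) = 2891746779868845075610510; 2891746779868845075610510 < 2910383045673370361328125? YES
  n = 2171: C(2171, 9) = 2903784578674959601827205; 2903784578674959601827205 < 2910383045673370361328125? YES
  n = 2172: C(2172, 9) = 2915866900084148060642020; 2915866900084148060642020 < 2910383045673370361328125? NO
  n = 2173: C(2173, 9) = 2927993888115921319674265; 2927993888115921319674265 < 2910383045673370361328125? NO
The largest n with C(n, 9) < 2910383045673370361328125 is n = 2171 (where E[X] = 580756915734991920365441/582076609134674072265625 ≈ 0.997733). Hence R_5(9) > 2171, i.e. R_5(9) ≥ 2172.

Largest n = 2171; hence R_5(9) > 2171.


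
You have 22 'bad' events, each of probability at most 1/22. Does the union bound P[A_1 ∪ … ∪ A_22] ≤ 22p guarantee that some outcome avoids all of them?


Union bound: P[∪_{i=1}^{22} A_i] ≤ Σ_i P[A_i] ≤ 22·p = 22·(1/22) = 1.
Numerically: 1 ≈ 1.0000000.
Is 1 < 1? NO.
Since the bound 1 is ≥ 1, the union bound is uninformative here; it does NOT by itself certify existence.

22·p = 1 ≈ 1.0000000; existence NOT certified by the union bound.


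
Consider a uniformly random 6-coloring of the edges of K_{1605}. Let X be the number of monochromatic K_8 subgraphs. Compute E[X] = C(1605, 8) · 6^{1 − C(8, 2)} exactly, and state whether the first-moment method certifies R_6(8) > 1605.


E[X] = C(1605, 8) · 6^{1 − 28} = 1073226690197348380200 · 6^{−27} = 1073226690197348380200/1023490369077469249536.
As a reduced fraction: E[X] = 14905926252740949725/14215144014964850688 ≈ 1.0486.
Is E[X] < 1? NO.
Since E[X] ≥ 1, the first-moment bound is inconclusive at n = 1605; it does NOT by itself certify R_6(8) > 1605.

E[X] = 14905926252740949725/14215144014964850688 ≈ 1.0486; E[X] ≥ 1; first-moment method inconclusive here.


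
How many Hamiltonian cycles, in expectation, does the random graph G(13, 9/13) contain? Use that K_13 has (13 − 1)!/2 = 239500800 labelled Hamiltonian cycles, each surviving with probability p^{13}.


K_13 has (13 − 1)!/2 = 239500800 labelled Hamiltonian cycles.
For each such Hamiltonian cycle H, let X_H = 1 if all 13 edges of H are present in G. Then P[X_H = 1] = p^{13} = (9/13)^{13} = 2541865828329/302875106592253.
By linearity of expectation: E[X] = Σ_H E[X_H] = 239500800 · p^{13} = 239500800 · 2541865828329/302875106592253 = 608778899377458163200/302875106592253.
Numerically: E[X] ≈ 2.01e+06.

E[X] = 239500800 · (9/13)^{13} = 608778899377458163200/302875106592253 ≈ 2.01e+06.


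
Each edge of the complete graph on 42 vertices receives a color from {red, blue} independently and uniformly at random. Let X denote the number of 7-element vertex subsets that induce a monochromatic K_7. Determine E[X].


Let X = Σ_S X_S over the C(42, 7) = 26978328 subsets S of size 7, where X_S = 1 if the K_7 on S is monochromatic.
For a fixed S, the K_7 on S has C(7, 2) = 21 edges. P[all 21 edges red] = (1/2)^21, and likewise for blue, so P[monochromatic] = 2·(1/2)^21 = 2^{1 − 21} = 1/1048576.
By linearity of expectation: E[X] = C(42, 7) · 2^{1 − 21} = 26978328 · 1/1048576 = 3372291/131072.
Numerically: E[X] ≈ 25.729.

E[X] = C(42,7)·2^(1−C(7,2)) = 3372291/131072 ≈ 25.729.


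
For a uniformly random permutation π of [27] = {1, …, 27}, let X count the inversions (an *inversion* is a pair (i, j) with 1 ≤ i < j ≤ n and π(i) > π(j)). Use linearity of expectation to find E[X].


Write X = Σ X_I over the C(27, 2) = 351 pairs i < j, with X_I the indicator of one inversion.
There are 351 indicators.
For each fixed pair i < j, the values π(i) and π(j) are two distinct elements of {1, …, 27} in uniformly random order; by symmetry P[π(i) > π(j)] = 1/2.
By linearity: E[X] = 351 · (1/2) = C(27, 2) · (1/2) = 351/2 = 351/2 ≈ 175.500000.

E[X] = 351/2 = 175.500000.


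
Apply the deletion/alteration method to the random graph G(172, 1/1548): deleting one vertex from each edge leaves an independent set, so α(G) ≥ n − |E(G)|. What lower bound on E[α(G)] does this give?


E[|E(G)|] = C(172, 2)·p = 14706 · (1/1548) = 19/2.
E[α(G)] ≥ n − E[|E(G)|] = 172 − 19/2 = 325/2.
Numerically: ≈ 162.500.
(This is only a lower bound; the true E[α(G)] may be larger.)

E[α(G)] ≥ 325/2 ≈ 162.500.


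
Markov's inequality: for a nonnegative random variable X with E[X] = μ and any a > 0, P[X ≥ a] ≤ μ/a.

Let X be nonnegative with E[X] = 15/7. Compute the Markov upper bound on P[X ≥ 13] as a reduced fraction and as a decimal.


μ = E[X] = 15/7, a = 13.
Markov: P[X ≥ 13] ≤ μ/a = (15/7)/13 = 15/91.
Numerically: ≈ 0.164835.
(Since a = 13 > μ = 2.142857, the bound 15/91 is < 1 and informative.)

P[X ≥ 13] ≤ 15/91 ≈ 0.164835.


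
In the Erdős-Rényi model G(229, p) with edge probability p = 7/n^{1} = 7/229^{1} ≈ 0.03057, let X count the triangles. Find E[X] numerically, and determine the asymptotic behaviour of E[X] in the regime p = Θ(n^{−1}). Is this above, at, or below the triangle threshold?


Number of potential triangles: C(229, 3) = 1975354.
Each occurs with probability p³ ≈ (0.03057)³ ≈ 2.856194e-05.
By linearity: E[X] = C(229, 3)·p³ ≈ 1975354 · 2.856194e-05 ≈ 56.4199.
Here α = 1, so p = 7/n is exactly at the triangle threshold p ~ 1/n. Asymptotically E[X] → c³/6 = 7³/6 = 343/6 ≈ 57.1667, a bounded constant. In this regime the triangle count is asymptotically Poisson(c³/6).

E[X] ≈ 56.4199; in regime p = Θ(1/n^{1}) E[X] stays bounded (at the triangle threshold p ~ 1/n).


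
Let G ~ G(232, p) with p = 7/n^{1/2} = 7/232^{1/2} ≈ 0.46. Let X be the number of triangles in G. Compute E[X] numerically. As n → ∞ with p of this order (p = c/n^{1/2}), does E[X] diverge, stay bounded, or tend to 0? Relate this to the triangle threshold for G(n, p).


Number of potential triangles: C(232, 3) = 2054360.
Each occurs with probability p³ ≈ (0.46)³ ≈ 9.70649e-02.
By linearity: E[X] = C(232, 3)·p³ ≈ 2054360 · 9.70649e-02 ≈ 199406.216.
Since α = 1/2 < 1, p = c/n^{1/2} ≫ 1/n is above the triangle threshold p ~ 1/n. Asymptotically E[X] ~ (c³/6)·n^{3(1−α)} = (7³/6)·n^{1.5} → ∞; triangles are abundant w.h.p.

E[X] ≈ 199406.216; in regime p = Θ(1/n^{1/2}) E[X] diverges (above the triangle threshold p ~ 1/n).


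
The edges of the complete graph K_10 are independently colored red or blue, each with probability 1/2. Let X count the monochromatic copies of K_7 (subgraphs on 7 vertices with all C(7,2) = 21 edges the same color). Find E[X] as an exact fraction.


Let X = Σ_S X_S over the C(10, 7) = 120 subsets S of size 7, where X_S = 1 if the K_7 on S is monochromatic.
For a fixed S, the K_7 on S has C(7, 2) = 21 edges. P[all 21 edges red] = (1/2)^21, and likewise for blue, so P[monochromatic] = 2·(1/2)^21 = 2^{1 − 21} = 1/1048576.
By linearity: E[X] = C(10, 7) · 2^{1 − 21} = 120 · 1/1048576 = 15/131072.
Numerically: E[X] ≈ 0.00011.

E[X] = C(10,7)·2^(1−C(7,2)) = 15/131072 ≈ 0.00011.


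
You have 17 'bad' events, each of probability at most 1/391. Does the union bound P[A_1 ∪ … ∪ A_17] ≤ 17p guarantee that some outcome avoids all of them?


Union bound: P[∪_{i=1}^{17} A_i] ≤ Σ_i P[A_i] ≤ 17·p = 17·(1/391) = 1/23.
Numerically: 1/23 ≈ 0.0434783.
Is 1/23 < 1? YES.
Since P[∪ A_i] ≤ 1/23 < 1, the complement has P[∩ A_i^c] ≥ 1 − 1/23 = 22/23 > 0, so some outcome avoids every A_i.

17·p = 1/23 ≈ 0.0434783; existence CERTIFIED by the union bound.


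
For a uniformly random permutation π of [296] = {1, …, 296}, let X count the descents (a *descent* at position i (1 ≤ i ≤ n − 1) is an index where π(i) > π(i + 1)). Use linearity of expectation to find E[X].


Write X = Σ X_I over i = 1, …, 295, with X_I the indicator of one descent.
There are 295 indicators.
For each fixed i, the pair (π(i), π(i+1)) is a uniformly random ordered pair of distinct values from {1, …, 296}; by symmetry P[π(i) > π(i+1)] = 1/2.
By linearity: E[X] = 295 · (1/2) = (296 − 1) · (1/2) = 295/2 ≈ 147.500000.

E[X] = 295/2 = 147.500000.


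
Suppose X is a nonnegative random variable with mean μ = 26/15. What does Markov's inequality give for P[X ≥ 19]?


μ = E[X] = 26/15, a = 19.
Markov: P[X ≥ 19] ≤ μ/a = (26/15)/19 = 26/285.
Numerically: ≈ 0.091.
(Since a = 19 > μ = 1.733, the bound 26/285 is < 1 and informative.)

P[X ≥ 19] ≤ 26/285 ≈ 0.091.


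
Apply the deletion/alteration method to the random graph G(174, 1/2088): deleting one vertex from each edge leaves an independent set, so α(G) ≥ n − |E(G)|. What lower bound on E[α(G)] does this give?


E[|E(G)|] = C(174, 2)·p = 15051 · (1/2088) = 173/24.
E[α(G)] ≥ n − E[|E(G)|] = 174 − 173/24 = 4003/24.
Numerically: ≈ 166.7917.
(This is only a lower bound; the true E[α(G)] may be larger.)

E[α(G)] ≥ 4003/24 ≈ 166.7917.


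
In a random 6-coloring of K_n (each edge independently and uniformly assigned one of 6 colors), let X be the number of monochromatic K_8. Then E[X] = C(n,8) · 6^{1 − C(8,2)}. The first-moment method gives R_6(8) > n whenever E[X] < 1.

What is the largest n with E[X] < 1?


We need C(n, 8) · 6^{1 − 28} < 1, i.e. C(n, 8) < 6^{28 − 1} = 1023490369077469249536.
Check values of n near the boundary:
  n = 1591: C(1591, 8) = 1000427749141189953870; 1000427749141189953870 < 1023490369077469249536? YES
  n = 1592: C(1592, 8) = 1005480414540892933435; 1005480414540892933435 < 1023490369077469249536? YES
  n = 1593: C(1593, 8) = 1010555394551193970323; 1010555394551193970323 < 1023490369077469249536? YES
  n = 1594: C(1594, 8) = 1015652773590544255167; 1015652773590544255167 < 1023490369077469249536? YES
  n = 1595: C(1595, 8) = 1020772636343363633895; 1020772636343363633895 < 1023490369077469249536? YES
  n = 1596: C(1596, 8) = 1025915067760710553965; 1025915067760710553965 < 1023490369077469249536? NO
The largest n with C(n, 8) < 1023490369077469249536 is n = 1595 (where E[X] = 113419181815929292655/113721152119718805504 ≈ 0.9973446). Hence R_6(8) > 1595, i.e. R_6(8) ≥ 1596.

Largest n = 1595; hence R_6(8) > 1595.


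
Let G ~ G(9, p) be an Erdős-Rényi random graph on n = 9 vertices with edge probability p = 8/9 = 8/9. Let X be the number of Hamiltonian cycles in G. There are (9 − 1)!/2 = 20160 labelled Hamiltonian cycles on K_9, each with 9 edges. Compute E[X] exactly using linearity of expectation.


K_9 has (9 − 1)!/2 = 20160 labelled Hamiltonian cycles.
For each such Hamiltonian cycle H, let X_H = 1 if all 9 edges of H are present in G. Then P[X_H = 1] = p^{9} = (8/9)^{9} = 134217728/387420489.
By linearity of expectation: E[X] = Σ_H E[X_H] = 20160 · p^{9} = 20160 · 134217728/387420489 = 300647710720/43046721.
Numerically: E[X] ≈ 6984.

E[X] = 20160 · (8/9)^{9} = 300647710720/43046721 ≈ 6984.


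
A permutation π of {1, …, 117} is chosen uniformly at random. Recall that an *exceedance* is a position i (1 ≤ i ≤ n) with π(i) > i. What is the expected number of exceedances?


Write X = Σ_{i=1}^{117} X_i, where X_i = 1_{π(i) > i}.
For each fixed i, π(i) is uniform over {1, …, 117} (marginal of a uniform permutation), so P[π(i) > i] = (n − i)/n. Summing: Σ_{i=1}^{117} (n − i)/n = (0 + 1 + … + 116)/117 = 117(117 − 1)/(2·117) = (117 − 1)/2.
Hence E[X] = Σ_{i=1}^{117} (117 − i)/117 = 58 ≈ 58.0000.

E[X] = 58 = 58.0000.


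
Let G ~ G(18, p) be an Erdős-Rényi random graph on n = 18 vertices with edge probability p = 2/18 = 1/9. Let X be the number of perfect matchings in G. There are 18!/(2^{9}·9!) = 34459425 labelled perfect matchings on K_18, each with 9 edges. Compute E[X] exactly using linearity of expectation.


K_18 has 18!/(2^{9}·9!) = 34459425 labelled perfect matchings.
For each such perfect matching H, let X_H = 1 if all 9 edges of H are present in G. Then P[X_H = 1] = p^{9} = (1/9)^{9} = 1/387420489.
By linearity: E[X] = Σ_H E[X_H] = 34459425 · p^{9} = 34459425 · 1/387420489 = 425425/4782969.
Numerically: E[X] ≈ 0.088946.

E[X] = 34459425 · (1/9)^{9} = 425425/4782969 ≈ 0.088946.


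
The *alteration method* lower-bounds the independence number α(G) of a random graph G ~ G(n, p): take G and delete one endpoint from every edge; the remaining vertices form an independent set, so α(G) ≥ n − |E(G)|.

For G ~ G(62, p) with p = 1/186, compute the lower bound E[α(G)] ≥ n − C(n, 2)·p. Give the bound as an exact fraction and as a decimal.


E[|E(G)|] = C(62, 2)·p = 1891 · (1/186) = 61/6.
E[α(G)] ≥ n − E[|E(G)|] = 62 − 61/6 = 311/6.
Numerically: ≈ 51.833333.
(This is only a lower bound; the true E[α(G)] may be larger.)

E[α(G)] ≥ 311/6 ≈ 51.833333.


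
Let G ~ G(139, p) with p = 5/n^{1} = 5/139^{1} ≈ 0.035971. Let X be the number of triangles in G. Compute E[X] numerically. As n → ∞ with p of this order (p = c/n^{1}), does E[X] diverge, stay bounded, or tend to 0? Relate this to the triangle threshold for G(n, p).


Number of potential triangles: C(139, 3) = 437989.
Each occurs with probability p³ ≈ (0.035971)³ ≈ 4.6544205e-05.
By linearity: E[X] = C(139, 3)·p³ ≈ 437989 · 4.6544205e-05 ≈ 20.38585.
Here α = 1, so p = 5/n is exactly at the triangle threshold p ~ 1/n. Asymptotically E[X] → c³/6 = 5³/6 = 125/6 ≈ 20.83333, a bounded constant. In this regime the triangle count is asymptotically Poisson(c³/6).

E[X] ≈ 20.38585; in regime p = Θ(1/n^{1}) E[X] stays bounded (at the triangle threshold p ~ 1/n).


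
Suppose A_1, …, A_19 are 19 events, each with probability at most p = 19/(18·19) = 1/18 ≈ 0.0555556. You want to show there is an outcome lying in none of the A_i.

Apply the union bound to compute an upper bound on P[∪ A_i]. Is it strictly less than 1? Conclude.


Union bound: P[∪_{i=1}^{19} A_i] ≤ Σ_i P[A_i] ≤ 19·p = 19·(1/18) = 19/18.
Numerically: 19/18 ≈ 1.0555556.
Is 19/18 < 1? NO.
Since the bound 19/18 is ≥ 1, the union bound is uninformative here; it does NOT by itself certify existence.

19·p = 19/18 ≈ 1.0555556; existence NOT certified by the union bound.


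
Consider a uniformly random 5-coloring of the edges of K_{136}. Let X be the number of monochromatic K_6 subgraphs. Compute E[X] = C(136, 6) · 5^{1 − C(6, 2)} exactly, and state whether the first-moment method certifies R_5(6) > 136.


E[X] = C(136, 6) · 5^{1 − 15} = 7858539612 · 5^{−14} = 7858539612/6103515625.
As a reduced fraction: E[X] = 7858539612/6103515625 ≈ 1.2875.
Is E[X] < 1? NO.
Since E[X] ≥ 1, the first-moment bound is inconclusive at n = 136; it does NOT by itself certify R_5(6) > 136.

E[X] = 7858539612/6103515625 ≈ 1.2875; E[X] ≥ 1; first-moment method inconclusive here.


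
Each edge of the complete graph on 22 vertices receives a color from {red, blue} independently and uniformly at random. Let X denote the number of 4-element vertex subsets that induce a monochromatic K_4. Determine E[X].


Let X = Σ_S X_S over the C(22, 4) = 7315 subsets S of size 4, where X_S = 1 if the K_4 on S is monochromatic.
For a fixed S, the K_4 on S has C(4, 2) = 6 edges. P[all 6 edges red] = (1/2)^6, and likewise for blue, so P[monochromatic] = 2·(1/2)^6 = 2^{1 − 6} = 1/32.
Summing: E[X] = C(22, 4) · 2^{1 − 6} = 7315 · 1/32 = 7315/32.
Numerically: E[X] ≈ 228.594.

E[X] = C(22,4)·2^(1−C(4,2)) = 7315/32 ≈ 228.594.


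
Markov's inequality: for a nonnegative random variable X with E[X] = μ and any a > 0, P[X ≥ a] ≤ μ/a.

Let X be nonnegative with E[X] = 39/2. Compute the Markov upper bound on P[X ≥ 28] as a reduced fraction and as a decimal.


μ = E[X] = 39/2, a = 28.
Markov: P[X ≥ 28] ≤ μ/a = (39/2)/28 = 39/56.
Numerically: ≈ 0.696429.
(Since a = 28 > μ = 19.500000, the bound 39/56 is < 1 and informative.)

P[X ≥ 28] ≤ 39/56 ≈ 0.696429.


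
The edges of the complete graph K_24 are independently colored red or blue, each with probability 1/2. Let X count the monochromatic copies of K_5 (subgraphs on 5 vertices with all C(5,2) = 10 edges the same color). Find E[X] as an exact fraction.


Let X = Σ_S X_S over the C(24, 5) = 42504 subsets S of size 5, where X_S = 1 if the K_5 on S is monochromatic.
For a fixed S, the K_5 on S has C(5, 2) = 10 edges. P[all 10 edges red] = (1/2)^10, and likewise for blue, so P[monochromatic] = 2·(1/2)^10 = 2^{1 − 10} = 1/512.
Summing: E[X] = C(24, 5) · 2^{1 − 10} = 42504 · 1/512 = 5313/64.
Numerically: E[X] ≈ 83.0156.

E[X] = C(24,5)·2^(1−C(5,2)) = 5313/64 ≈ 83.0156.


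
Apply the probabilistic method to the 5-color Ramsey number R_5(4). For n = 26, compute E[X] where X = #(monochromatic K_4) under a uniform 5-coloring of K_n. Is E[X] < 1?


E[X] = C(26, 4) · 5^{1 − 6} = 14950 · 5^{−5} = 14950/3125.
As a reduced fraction: E[X] = 598/125 ≈ 4.784000.
Is E[X] < 1? NO.
Since E[X] ≥ 1, the first-moment bound is inconclusive at n = 26; it does NOT by itself certify R_5(4) > 26.

E[X] = 598/125 ≈ 4.784000; E[X] ≥ 1; first-moment method inconclusive here.


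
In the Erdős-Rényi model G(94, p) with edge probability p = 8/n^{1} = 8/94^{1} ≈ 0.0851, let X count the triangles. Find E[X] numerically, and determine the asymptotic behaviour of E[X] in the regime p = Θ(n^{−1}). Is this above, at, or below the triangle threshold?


Number of potential triangles: C(94, 3) = 134044.
Each occurs with probability p³ ≈ (0.0851)³ ≈ 6.16434e-04.
By linearity: E[X] = C(94, 3)·p³ ≈ 134044 · 6.16434e-04 ≈ 82.629.
Here α = 1, so p = 8/n is exactly at the triangle threshold p ~ 1/n. Asymptotically E[X] → c³/6 = 8³/6 = 256/3 ≈ 85.333, a bounded constant. In this regime the triangle count is asymptotically Poisson(c³/6).

E[X] ≈ 82.629; in regime p = Θ(1/n^{1}) E[X] stays bounded (at the triangle threshold p ~ 1/n).


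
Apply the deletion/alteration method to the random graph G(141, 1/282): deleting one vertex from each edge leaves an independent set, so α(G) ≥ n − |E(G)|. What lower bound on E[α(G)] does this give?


E[|E(G)|] = C(141, 2)·p = 9870 · (1/282) = 35.
E[α(G)] ≥ n − E[|E(G)|] = 141 − 35 = 106.
Numerically: ≈ 106.00000.
(This is only a lower bound; the true E[α(G)] may be larger.)

E[α(G)] ≥ 106 ≈ 106.00000.


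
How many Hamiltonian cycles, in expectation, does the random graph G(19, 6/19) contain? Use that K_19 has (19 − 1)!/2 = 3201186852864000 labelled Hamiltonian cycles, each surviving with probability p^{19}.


K_19 has (19 − 1)!/2 = 3201186852864000 labelled Hamiltonian cycles.
For each such Hamiltonian cycle H, let X_H = 1 if all 19 edges of H are present in G. Then P[X_H = 1] = p^{19} = (6/19)^{19} = 609359740010496/1978419655660313589123979.
By linearity: E[X] = Σ_H E[X_H] = 3201186852864000 · p^{19} = 3201186852864000 · 609359740010496/1978419655660313589123979 = 1950674388386224952567660544000/1978419655660313589123979.
Numerically: E[X] ≈ 985976.

E[X] = 3201186852864000 · (6/19)^{19} = 1950674388386224952567660544000/1978419655660313589123979 ≈ 985976.


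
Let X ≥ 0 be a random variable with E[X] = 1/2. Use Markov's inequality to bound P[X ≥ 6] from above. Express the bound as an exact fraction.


μ = E[X] = 1/2, a = 6.
Markov: P[X ≥ 6] ≤ μ/a = (1/2)/6 = 1/12.
Numerically: ≈ 0.08333.
(Since a = 6 > μ = 0.50000, the bound 1/12 is < 1 and informative.)

P[X ≥ 6] ≤ 1/12 ≈ 0.08333.


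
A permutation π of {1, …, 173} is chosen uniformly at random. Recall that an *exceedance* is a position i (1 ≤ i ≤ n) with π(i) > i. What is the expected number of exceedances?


Write X = Σ_{i=1}^{173} X_i, where X_i = 1_{π(i) > i}.
For each fixed i, π(i) is uniform over {1, …, 173} (marginal of a uniform permutation), so P[π(i) > i] = (n − i)/n. Summing: Σ_{i=1}^{173} (n − i)/n = (0 + 1 + … + 172)/173 = 173(173 − 1)/(2·173) = (173 − 1)/2.
Hence E[X] = Σ_{i=1}^{173} (173 − i)/173 = 86 ≈ 86.000.

E[X] = 86 = 86.000.


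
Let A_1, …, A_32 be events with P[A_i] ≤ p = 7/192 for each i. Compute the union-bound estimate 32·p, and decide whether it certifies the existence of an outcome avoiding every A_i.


Union bound: P[∪_{i=1}^{32} A_i] ≤ Σ_i P[A_i] ≤ 32·p = 32·(7/192) = 7/6.
Numerically: 7/6 ≈ 1.167.
Is 7/6 < 1? NO.
Since the bound 7/6 is ≥ 1, the union bound is uninformative here; it does NOT by itself certify existence.

32·p = 7/6 ≈ 1.167; existence NOT certified by the union bound.


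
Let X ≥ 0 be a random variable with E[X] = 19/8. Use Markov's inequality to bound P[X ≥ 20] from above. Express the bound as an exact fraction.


μ = E[X] = 19/8, a = 20.
Markov: P[X ≥ 20] ≤ μ/a = (19/8)/20 = 19/160.
Numerically: ≈ 0.11875.
(Since a = 20 > μ = 2.37500, the bound 19/160 is < 1 and informative.)

P[X ≥ 20] ≤ 19/160 ≈ 0.11875.


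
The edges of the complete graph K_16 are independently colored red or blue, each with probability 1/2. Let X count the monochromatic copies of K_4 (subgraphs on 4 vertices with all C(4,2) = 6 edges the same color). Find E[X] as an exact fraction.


Let X = Σ_S X_S over the C(16, 4) = 1820 subsets S of size 4, where X_S = 1 if the K_4 on S is monochromatic.
For a fixed S, the K_4 on S has C(4, 2) = 6 edges. P[all 6 edges red] = (1/2)^6, and likewise for blue, so P[monochromatic] = 2·(1/2)^6 = 2^{1 − 6} = 1/32.
Summing: E[X] = C(16, 4) · 2^{1 − 6} = 1820 · 1/32 = 455/8.
Numerically: E[X] ≈ 56.87500.

E[X] = C(16,4)·2^(1−C(4,2)) = 455/8 ≈ 56.87500.


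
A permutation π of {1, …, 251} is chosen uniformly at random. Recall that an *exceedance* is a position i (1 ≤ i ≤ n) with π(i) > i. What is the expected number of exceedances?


Write X = Σ_{i=1}^{251} X_i, where X_i = 1_{π(i) > i}.
For each fixed i, π(i) is uniform over {1, …, 251} (marginal of a uniform permutation), so P[π(i) > i] = (n − i)/n. Summing: Σ_{i=1}^{251} (n − i)/n = (0 + 1 + … + 250)/251 = 251(251 − 1)/(2·251) = (251 − 1)/2.
Hence E[X] = Σ_{i=1}^{251} (251 − i)/251 = 125 ≈ 125.000.

E[X] = 125 = 125.000.


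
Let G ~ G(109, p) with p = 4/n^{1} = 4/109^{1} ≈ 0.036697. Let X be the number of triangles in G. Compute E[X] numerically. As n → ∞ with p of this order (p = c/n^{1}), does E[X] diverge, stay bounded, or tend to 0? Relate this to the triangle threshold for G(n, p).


Number of potential triangles: C(109, 3) = 209934.
Each occurs with probability p³ ≈ (0.036697)³ ≈ 4.9419743e-05.
By linearity: E[X] = C(109, 3)·p³ ≈ 209934 · 4.9419743e-05 ≈ 10.37488.
Here α = 1, so p = 4/n is exactly at the triangle threshold p ~ 1/n. Asymptotically E[X] → c³/6 = 4³/6 = 32/3 ≈ 10.66667, a bounded constant. In this regime the triangle count is asymptotically Poisson(c³/6).

E[X] ≈ 10.37488; in regime p = Θ(1/n^{1}) E[X] stays bounded (at the triangle threshold p ~ 1/n).


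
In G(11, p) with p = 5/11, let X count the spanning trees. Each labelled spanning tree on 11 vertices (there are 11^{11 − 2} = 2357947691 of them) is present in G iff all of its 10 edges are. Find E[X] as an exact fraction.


K_11 has 11^{11 − 2} = 2357947691 labelled spanning trees.
For each such spanning tree H, let X_H = 1 if all 10 edges of H are present in G. Then P[X_H = 1] = p^{10} = (5/11)^{10} = 9765625/25937424601.
By linearity: E[X] = Σ_H E[X_H] = 2357947691 · p^{10} = 2357947691 · 9765625/25937424601 = 9765625/11.
Numerically: E[X] ≈ 8.878e+05.

E[X] = 2357947691 · (5/11)^{10} = 9765625/11 ≈ 8.878e+05.


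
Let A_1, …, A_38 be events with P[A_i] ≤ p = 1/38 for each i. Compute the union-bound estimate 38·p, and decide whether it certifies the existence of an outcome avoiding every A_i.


Union bound: P[∪_{i=1}^{38} A_i] ≤ Σ_i P[A_i] ≤ 38·p = 38·(1/38) = 1.
Numerically: 1 ≈ 1.0000000.
Is 1 < 1? NO.
Since the bound 1 is ≥ 1, the union bound is uninformative here; it does NOT by itself certify existence.

38·p = 1 ≈ 1.0000000; existence NOT certified by the union bound.


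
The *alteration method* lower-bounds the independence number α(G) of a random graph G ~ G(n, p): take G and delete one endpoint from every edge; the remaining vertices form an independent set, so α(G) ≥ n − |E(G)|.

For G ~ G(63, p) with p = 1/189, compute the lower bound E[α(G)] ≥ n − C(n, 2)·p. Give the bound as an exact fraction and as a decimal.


E[|E(G)|] = C(63, 2)·p = 1953 · (1/189) = 31/3.
E[α(G)] ≥ n − E[|E(G)|] = 63 − 31/3 = 158/3.
Numerically: ≈ 52.667.
(This is only a lower bound; the true E[α(G)] may be larger.)

E[α(G)] ≥ 158/3 ≈ 52.667.


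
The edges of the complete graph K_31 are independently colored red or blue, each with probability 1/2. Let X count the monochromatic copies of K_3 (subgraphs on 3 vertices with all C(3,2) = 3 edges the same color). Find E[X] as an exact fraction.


Let X = Σ_S X_S over the C(31, 3) = 4495 subsets S of size 3, where X_S = 1 if the K_3 on S is monochromatic.
For a fixed S, the K_3 on S has C(3, 2) = 3 edges. P[all 3 edges red] = (1/2)^3, and likewise for blue, so P[monochromatic] = 2·(1/2)^3 = 2^{1 − 3} = 1/4.
By linearity: E[X] = C(31, 3) · 2^{1 − 3} = 4495 · 1/4 = 4495/4.
Numerically: E[X] ≈ 1123.750.

E[X] = C(31,3)·2^(1−C(3,2)) = 4495/4 ≈ 1123.750.


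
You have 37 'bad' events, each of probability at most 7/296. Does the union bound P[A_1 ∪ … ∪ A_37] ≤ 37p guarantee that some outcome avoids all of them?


Union bound: P[∪_{i=1}^{37} A_i] ≤ Σ_i P[A_i] ≤ 37·p = 37·(7/296) = 7/8.
Numerically: 7/8 ≈ 0.875000.
Is 7/8 < 1? YES.
Since P[∪ A_i] ≤ 7/8 < 1, the complement has P[∩ A_i^c] ≥ 1 − 7/8 = 1/8 > 0, so some outcome avoids every A_i.

37·p = 7/8 ≈ 0.875000; existence CERTIFIED by the union bound.


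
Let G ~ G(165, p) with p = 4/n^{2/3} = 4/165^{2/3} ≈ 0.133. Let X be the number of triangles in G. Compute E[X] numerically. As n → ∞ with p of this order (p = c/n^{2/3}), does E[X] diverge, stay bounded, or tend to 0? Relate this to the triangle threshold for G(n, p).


Number of potential triangles: C(165, 3) = 735130.
Each occurs with probability p³ ≈ (0.133)³ ≈ 2.350781e-03.
By linearity: E[X] = C(165, 3)·p³ ≈ 735130 · 2.350781e-03 ≈ 1728.1293.
Since α = 2/3 < 1, p = c/n^{2/3} ≫ 1/n is above the triangle threshold p ~ 1/n. Asymptotically E[X] ~ (c³/6)·n^{3(1−α)} = (4³/6)·n^{1} → ∞; triangles are abundant w.h.p.

E[X] ≈ 1728.1293; in regime p = Θ(1/n^{2/3}) E[X] diverges (above the triangle threshold p ~ 1/n).


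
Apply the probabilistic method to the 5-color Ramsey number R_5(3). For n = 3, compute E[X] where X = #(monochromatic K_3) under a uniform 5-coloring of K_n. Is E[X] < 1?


E[X] = C(3, 3) · 5^{1 − 3} = 1 · 5^{−2} = 1/25.
As a reduced fraction: E[X] = 1/25 ≈ 0.0400000.
Is E[X] < 1? YES.
Since E[X] < 1, there exists a 5-coloring of K_{3} with no monochromatic K_3; hence R_5(3) > 3.

E[X] = 1/25 ≈ 0.0400000; E[X] < 1, so R_5(3) > 3.
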